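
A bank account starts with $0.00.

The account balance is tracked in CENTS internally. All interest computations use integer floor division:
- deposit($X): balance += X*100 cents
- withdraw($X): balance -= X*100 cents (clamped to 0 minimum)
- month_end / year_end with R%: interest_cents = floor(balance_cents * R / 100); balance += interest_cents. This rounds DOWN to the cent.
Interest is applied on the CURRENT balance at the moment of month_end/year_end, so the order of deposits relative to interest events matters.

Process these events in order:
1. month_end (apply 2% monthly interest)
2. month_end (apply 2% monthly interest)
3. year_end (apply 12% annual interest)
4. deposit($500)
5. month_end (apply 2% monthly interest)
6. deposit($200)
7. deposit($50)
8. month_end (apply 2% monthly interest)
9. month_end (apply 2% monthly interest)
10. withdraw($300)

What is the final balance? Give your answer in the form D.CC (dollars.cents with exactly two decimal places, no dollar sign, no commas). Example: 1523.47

After 1 (month_end (apply 2% monthly interest)): balance=$0.00 total_interest=$0.00
After 2 (month_end (apply 2% monthly interest)): balance=$0.00 total_interest=$0.00
After 3 (year_end (apply 12% annual interest)): balance=$0.00 total_interest=$0.00
After 4 (deposit($500)): balance=$500.00 total_interest=$0.00
After 5 (month_end (apply 2% monthly interest)): balance=$510.00 total_interest=$10.00
After 6 (deposit($200)): balance=$710.00 total_interest=$10.00
After 7 (deposit($50)): balance=$760.00 total_interest=$10.00
After 8 (month_end (apply 2% monthly interest)): balance=$775.20 total_interest=$25.20
After 9 (month_end (apply 2% monthly interest)): balance=$790.70 total_interest=$40.70
After 10 (withdraw($300)): balance=$490.70 total_interest=$40.70

Answer: 490.70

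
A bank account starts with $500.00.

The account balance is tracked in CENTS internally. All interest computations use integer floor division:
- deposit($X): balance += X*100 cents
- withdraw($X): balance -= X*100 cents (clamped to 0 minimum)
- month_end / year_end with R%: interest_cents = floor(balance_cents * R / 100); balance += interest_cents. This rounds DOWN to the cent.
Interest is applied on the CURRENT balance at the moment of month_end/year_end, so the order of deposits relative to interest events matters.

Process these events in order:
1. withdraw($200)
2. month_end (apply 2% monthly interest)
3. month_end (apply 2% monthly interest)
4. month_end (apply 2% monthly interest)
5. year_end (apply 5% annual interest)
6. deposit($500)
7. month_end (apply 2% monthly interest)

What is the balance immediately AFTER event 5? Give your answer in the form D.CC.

After 1 (withdraw($200)): balance=$300.00 total_interest=$0.00
After 2 (month_end (apply 2% monthly interest)): balance=$306.00 total_interest=$6.00
After 3 (month_end (apply 2% monthly interest)): balance=$312.12 total_interest=$12.12
After 4 (month_end (apply 2% monthly interest)): balance=$318.36 total_interest=$18.36
After 5 (year_end (apply 5% annual interest)): balance=$334.27 total_interest=$34.27

Answer: 334.27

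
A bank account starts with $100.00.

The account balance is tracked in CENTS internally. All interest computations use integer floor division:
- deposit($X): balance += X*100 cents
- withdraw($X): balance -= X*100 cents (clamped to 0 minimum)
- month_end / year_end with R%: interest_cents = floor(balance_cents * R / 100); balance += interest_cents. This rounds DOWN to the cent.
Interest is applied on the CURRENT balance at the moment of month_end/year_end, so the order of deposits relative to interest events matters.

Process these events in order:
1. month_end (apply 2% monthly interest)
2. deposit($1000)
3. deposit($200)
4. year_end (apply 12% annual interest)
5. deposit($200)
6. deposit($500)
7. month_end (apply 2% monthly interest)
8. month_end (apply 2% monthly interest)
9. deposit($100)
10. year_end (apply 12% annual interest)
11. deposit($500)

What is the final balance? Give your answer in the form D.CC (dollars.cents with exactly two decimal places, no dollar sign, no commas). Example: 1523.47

After 1 (month_end (apply 2% monthly interest)): balance=$102.00 total_interest=$2.00
After 2 (deposit($1000)): balance=$1102.00 total_interest=$2.00
After 3 (deposit($200)): balance=$1302.00 total_interest=$2.00
After 4 (year_end (apply 12% annual interest)): balance=$1458.24 total_interest=$158.24
After 5 (deposit($200)): balance=$1658.24 total_interest=$158.24
After 6 (deposit($500)): balance=$2158.24 total_interest=$158.24
After 7 (month_end (apply 2% monthly interest)): balance=$2201.40 total_interest=$201.40
After 8 (month_end (apply 2% monthly interest)): balance=$2245.42 total_interest=$245.42
After 9 (deposit($100)): balance=$2345.42 total_interest=$245.42
After 10 (year_end (apply 12% annual interest)): balance=$2626.87 total_interest=$526.87
After 11 (deposit($500)): balance=$3126.87 total_interest=$526.87

Answer: 3126.87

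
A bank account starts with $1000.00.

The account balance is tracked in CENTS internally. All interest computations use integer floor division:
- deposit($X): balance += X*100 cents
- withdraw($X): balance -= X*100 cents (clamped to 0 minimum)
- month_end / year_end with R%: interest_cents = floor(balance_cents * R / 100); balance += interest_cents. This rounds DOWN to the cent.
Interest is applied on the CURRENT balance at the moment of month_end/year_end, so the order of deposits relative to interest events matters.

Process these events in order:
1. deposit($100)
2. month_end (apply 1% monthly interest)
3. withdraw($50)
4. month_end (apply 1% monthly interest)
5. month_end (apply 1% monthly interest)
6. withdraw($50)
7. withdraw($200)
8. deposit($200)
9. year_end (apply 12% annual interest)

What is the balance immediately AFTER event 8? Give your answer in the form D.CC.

After 1 (deposit($100)): balance=$1100.00 total_interest=$0.00
After 2 (month_end (apply 1% monthly interest)): balance=$1111.00 total_interest=$11.00
After 3 (withdraw($50)): balance=$1061.00 total_interest=$11.00
After 4 (month_end (apply 1% monthly interest)): balance=$1071.61 total_interest=$21.61
After 5 (month_end (apply 1% monthly interest)): balance=$1082.32 total_interest=$32.32
After 6 (withdraw($50)): balance=$1032.32 total_interest=$32.32
After 7 (withdraw($200)): balance=$832.32 total_interest=$32.32
After 8 (deposit($200)): balance=$1032.32 total_interest=$32.32

Answer: 1032.32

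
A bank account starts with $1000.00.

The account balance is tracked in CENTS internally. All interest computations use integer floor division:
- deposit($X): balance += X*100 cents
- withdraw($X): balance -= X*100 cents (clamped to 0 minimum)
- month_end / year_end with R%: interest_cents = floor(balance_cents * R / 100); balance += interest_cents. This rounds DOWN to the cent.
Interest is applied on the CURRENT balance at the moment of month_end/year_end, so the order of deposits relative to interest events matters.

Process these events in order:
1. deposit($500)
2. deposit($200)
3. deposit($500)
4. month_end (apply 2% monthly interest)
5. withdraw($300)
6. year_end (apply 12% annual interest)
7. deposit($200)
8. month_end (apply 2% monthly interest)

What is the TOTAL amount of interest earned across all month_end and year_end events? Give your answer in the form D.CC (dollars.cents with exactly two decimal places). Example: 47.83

After 1 (deposit($500)): balance=$1500.00 total_interest=$0.00
After 2 (deposit($200)): balance=$1700.00 total_interest=$0.00
After 3 (deposit($500)): balance=$2200.00 total_interest=$0.00
After 4 (month_end (apply 2% monthly interest)): balance=$2244.00 total_interest=$44.00
After 5 (withdraw($300)): balance=$1944.00 total_interest=$44.00
After 6 (year_end (apply 12% annual interest)): balance=$2177.28 total_interest=$277.28
After 7 (deposit($200)): balance=$2377.28 total_interest=$277.28
After 8 (month_end (apply 2% monthly interest)): balance=$2424.82 total_interest=$324.82

Answer: 324.82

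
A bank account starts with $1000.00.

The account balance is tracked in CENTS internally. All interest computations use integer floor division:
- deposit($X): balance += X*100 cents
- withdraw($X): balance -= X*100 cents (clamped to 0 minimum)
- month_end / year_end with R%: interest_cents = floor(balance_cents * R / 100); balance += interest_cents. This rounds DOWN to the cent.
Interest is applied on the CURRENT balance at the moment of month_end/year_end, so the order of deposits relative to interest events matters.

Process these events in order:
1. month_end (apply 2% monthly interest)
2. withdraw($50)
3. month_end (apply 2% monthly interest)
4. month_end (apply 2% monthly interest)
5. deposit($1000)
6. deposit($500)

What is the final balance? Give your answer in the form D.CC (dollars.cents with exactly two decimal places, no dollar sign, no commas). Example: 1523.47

After 1 (month_end (apply 2% monthly interest)): balance=$1020.00 total_interest=$20.00
After 2 (withdraw($50)): balance=$970.00 total_interest=$20.00
After 3 (month_end (apply 2% monthly interest)): balance=$989.40 total_interest=$39.40
After 4 (month_end (apply 2% monthly interest)): balance=$1009.18 total_interest=$59.18
After 5 (deposit($1000)): balance=$2009.18 total_interest=$59.18
After 6 (deposit($500)): balance=$2509.18 total_interest=$59.18

Answer: 2509.18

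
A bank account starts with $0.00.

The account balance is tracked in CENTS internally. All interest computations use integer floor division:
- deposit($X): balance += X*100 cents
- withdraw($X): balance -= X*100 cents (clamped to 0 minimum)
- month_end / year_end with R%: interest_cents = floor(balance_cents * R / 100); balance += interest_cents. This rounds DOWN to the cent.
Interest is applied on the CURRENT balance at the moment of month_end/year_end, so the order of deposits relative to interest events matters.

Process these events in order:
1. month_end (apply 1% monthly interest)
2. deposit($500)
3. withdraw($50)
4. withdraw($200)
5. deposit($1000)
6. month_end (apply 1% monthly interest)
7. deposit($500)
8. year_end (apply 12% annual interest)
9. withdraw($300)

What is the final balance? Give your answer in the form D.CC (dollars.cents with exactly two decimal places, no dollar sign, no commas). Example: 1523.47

Answer: 1674.00

Derivation:
After 1 (month_end (apply 1% monthly interest)): balance=$0.00 total_interest=$0.00
After 2 (deposit($500)): balance=$500.00 total_interest=$0.00
After 3 (withdraw($50)): balance=$450.00 total_interest=$0.00
After 4 (withdraw($200)): balance=$250.00 total_interest=$0.00
After 5 (deposit($1000)): balance=$1250.00 total_interest=$0.00
After 6 (month_end (apply 1% monthly interest)): balance=$1262.50 total_interest=$12.50
After 7 (deposit($500)): balance=$1762.50 total_interest=$12.50
After 8 (year_end (apply 12% annual interest)): balance=$1974.00 total_interest=$224.00
After 9 (withdraw($300)): balance=$1674.00 total_interest=$224.00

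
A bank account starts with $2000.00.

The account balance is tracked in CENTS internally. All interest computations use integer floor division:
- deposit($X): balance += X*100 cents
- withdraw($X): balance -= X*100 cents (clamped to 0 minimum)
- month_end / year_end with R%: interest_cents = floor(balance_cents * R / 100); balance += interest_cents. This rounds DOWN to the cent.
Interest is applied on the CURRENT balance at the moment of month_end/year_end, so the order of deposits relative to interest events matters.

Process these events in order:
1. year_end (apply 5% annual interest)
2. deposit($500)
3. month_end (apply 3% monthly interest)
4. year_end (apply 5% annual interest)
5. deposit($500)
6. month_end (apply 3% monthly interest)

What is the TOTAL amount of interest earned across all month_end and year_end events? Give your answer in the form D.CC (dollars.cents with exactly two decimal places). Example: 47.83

After 1 (year_end (apply 5% annual interest)): balance=$2100.00 total_interest=$100.00
After 2 (deposit($500)): balance=$2600.00 total_interest=$100.00
After 3 (month_end (apply 3% monthly interest)): balance=$2678.00 total_interest=$178.00
After 4 (year_end (apply 5% annual interest)): balance=$2811.90 total_interest=$311.90
After 5 (deposit($500)): balance=$3311.90 total_interest=$311.90
After 6 (month_end (apply 3% monthly interest)): balance=$3411.25 total_interest=$411.25

Answer: 411.25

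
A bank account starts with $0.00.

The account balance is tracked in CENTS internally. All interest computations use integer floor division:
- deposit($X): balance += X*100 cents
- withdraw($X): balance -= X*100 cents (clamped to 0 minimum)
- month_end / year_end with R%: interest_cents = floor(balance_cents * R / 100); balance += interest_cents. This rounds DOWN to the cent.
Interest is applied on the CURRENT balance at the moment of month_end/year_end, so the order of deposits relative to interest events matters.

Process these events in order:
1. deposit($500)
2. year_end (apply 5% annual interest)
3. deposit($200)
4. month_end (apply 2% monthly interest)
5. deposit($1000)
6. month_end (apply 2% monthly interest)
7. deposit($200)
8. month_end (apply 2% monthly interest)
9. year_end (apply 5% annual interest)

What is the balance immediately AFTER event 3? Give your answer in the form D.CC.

After 1 (deposit($500)): balance=$500.00 total_interest=$0.00
After 2 (year_end (apply 5% annual interest)): balance=$525.00 total_interest=$25.00
After 3 (deposit($200)): balance=$725.00 total_interest=$25.00

Answer: 725.00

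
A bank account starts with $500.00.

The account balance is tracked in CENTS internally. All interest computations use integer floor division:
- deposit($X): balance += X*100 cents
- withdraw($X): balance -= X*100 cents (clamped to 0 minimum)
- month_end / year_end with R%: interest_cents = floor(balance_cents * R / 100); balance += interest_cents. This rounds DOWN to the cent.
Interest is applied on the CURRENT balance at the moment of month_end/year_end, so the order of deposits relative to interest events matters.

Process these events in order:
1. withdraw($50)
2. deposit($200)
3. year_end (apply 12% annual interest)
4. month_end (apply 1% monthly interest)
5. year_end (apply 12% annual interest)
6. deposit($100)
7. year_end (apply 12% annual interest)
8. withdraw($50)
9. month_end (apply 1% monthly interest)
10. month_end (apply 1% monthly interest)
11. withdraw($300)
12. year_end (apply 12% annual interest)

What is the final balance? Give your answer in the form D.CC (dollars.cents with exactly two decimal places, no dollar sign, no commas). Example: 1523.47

After 1 (withdraw($50)): balance=$450.00 total_interest=$0.00
After 2 (deposit($200)): balance=$650.00 total_interest=$0.00
After 3 (year_end (apply 12% annual interest)): balance=$728.00 total_interest=$78.00
After 4 (month_end (apply 1% monthly interest)): balance=$735.28 total_interest=$85.28
After 5 (year_end (apply 12% annual interest)): balance=$823.51 total_interest=$173.51
After 6 (deposit($100)): balance=$923.51 total_interest=$173.51
After 7 (year_end (apply 12% annual interest)): balance=$1034.33 total_interest=$284.33
After 8 (withdraw($50)): balance=$984.33 total_interest=$284.33
After 9 (month_end (apply 1% monthly interest)): balance=$994.17 total_interest=$294.17
After 10 (month_end (apply 1% monthly interest)): balance=$1004.11 total_interest=$304.11
After 11 (withdraw($300)): balance=$704.11 total_interest=$304.11
After 12 (year_end (apply 12% annual interest)): balance=$788.60 total_interest=$388.60

Answer: 788.60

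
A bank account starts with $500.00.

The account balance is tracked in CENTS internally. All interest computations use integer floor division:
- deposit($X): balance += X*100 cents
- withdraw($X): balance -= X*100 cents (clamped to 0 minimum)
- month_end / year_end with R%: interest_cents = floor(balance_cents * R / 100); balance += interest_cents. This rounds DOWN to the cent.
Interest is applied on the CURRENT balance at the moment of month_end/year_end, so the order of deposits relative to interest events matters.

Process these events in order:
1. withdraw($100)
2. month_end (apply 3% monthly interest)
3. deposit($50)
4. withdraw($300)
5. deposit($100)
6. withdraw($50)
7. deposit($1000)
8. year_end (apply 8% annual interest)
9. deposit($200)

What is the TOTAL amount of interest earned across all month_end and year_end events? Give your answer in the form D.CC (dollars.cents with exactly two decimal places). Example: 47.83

After 1 (withdraw($100)): balance=$400.00 total_interest=$0.00
After 2 (month_end (apply 3% monthly interest)): balance=$412.00 total_interest=$12.00
After 3 (deposit($50)): balance=$462.00 total_interest=$12.00
After 4 (withdraw($300)): balance=$162.00 total_interest=$12.00
After 5 (deposit($100)): balance=$262.00 total_interest=$12.00
After 6 (withdraw($50)): balance=$212.00 total_interest=$12.00
After 7 (deposit($1000)): balance=$1212.00 total_interest=$12.00
After 8 (year_end (apply 8% annual interest)): balance=$1308.96 total_interest=$108.96
After 9 (deposit($200)): balance=$1508.96 total_interest=$108.96

Answer: 108.96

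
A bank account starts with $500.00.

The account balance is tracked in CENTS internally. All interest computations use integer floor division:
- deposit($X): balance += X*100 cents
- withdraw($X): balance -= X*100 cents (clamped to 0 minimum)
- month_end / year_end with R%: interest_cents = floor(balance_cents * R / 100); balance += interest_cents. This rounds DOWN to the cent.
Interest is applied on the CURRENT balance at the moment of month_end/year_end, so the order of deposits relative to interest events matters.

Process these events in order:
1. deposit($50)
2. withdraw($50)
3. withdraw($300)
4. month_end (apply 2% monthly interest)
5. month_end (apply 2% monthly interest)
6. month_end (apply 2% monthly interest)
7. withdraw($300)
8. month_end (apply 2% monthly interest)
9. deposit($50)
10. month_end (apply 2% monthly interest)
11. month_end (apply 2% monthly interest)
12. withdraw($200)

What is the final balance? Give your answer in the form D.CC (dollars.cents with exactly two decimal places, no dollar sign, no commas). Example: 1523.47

Answer: 0.00

Derivation:
After 1 (deposit($50)): balance=$550.00 total_interest=$0.00
After 2 (withdraw($50)): balance=$500.00 total_interest=$0.00
After 3 (withdraw($300)): balance=$200.00 total_interest=$0.00
After 4 (month_end (apply 2% monthly interest)): balance=$204.00 total_interest=$4.00
After 5 (month_end (apply 2% monthly interest)): balance=$208.08 total_interest=$8.08
After 6 (month_end (apply 2% monthly interest)): balance=$212.24 total_interest=$12.24
After 7 (withdraw($300)): balance=$0.00 total_interest=$12.24
After 8 (month_end (apply 2% monthly interest)): balance=$0.00 total_interest=$12.24
After 9 (deposit($50)): balance=$50.00 total_interest=$12.24
After 10 (month_end (apply 2% monthly interest)): balance=$51.00 total_interest=$13.24
After 11 (month_end (apply 2% monthly interest)): balance=$52.02 total_interest=$14.26
After 12 (withdraw($200)): balance=$0.00 total_interest=$14.26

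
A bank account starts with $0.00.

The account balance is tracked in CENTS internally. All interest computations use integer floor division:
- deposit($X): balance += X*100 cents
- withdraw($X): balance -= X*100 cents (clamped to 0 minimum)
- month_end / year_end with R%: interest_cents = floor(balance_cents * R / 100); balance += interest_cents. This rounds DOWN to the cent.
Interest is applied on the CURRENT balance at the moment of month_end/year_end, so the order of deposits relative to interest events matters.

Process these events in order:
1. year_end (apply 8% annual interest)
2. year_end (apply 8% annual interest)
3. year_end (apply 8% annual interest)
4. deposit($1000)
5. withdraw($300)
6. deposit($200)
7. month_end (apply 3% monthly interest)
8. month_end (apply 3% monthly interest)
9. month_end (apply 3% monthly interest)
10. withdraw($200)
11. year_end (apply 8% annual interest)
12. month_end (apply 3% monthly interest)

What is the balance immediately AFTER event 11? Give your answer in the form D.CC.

After 1 (year_end (apply 8% annual interest)): balance=$0.00 total_interest=$0.00
After 2 (year_end (apply 8% annual interest)): balance=$0.00 total_interest=$0.00
After 3 (year_end (apply 8% annual interest)): balance=$0.00 total_interest=$0.00
After 4 (deposit($1000)): balance=$1000.00 total_interest=$0.00
After 5 (withdraw($300)): balance=$700.00 total_interest=$0.00
After 6 (deposit($200)): balance=$900.00 total_interest=$0.00
After 7 (month_end (apply 3% monthly interest)): balance=$927.00 total_interest=$27.00
After 8 (month_end (apply 3% monthly interest)): balance=$954.81 total_interest=$54.81
After 9 (month_end (apply 3% monthly interest)): balance=$983.45 total_interest=$83.45
After 10 (withdraw($200)): balance=$783.45 total_interest=$83.45
After 11 (year_end (apply 8% annual interest)): balance=$846.12 total_interest=$146.12

Answer: 846.12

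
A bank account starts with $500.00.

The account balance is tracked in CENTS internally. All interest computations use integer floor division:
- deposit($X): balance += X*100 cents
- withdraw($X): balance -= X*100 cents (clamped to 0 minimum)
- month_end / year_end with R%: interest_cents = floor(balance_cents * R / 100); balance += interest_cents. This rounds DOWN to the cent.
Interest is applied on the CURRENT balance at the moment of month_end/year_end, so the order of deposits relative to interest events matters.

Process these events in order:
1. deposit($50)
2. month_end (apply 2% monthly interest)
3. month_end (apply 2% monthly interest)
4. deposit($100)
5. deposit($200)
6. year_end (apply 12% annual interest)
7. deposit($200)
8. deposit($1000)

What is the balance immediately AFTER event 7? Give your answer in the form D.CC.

After 1 (deposit($50)): balance=$550.00 total_interest=$0.00
After 2 (month_end (apply 2% monthly interest)): balance=$561.00 total_interest=$11.00
After 3 (month_end (apply 2% monthly interest)): balance=$572.22 total_interest=$22.22
After 4 (deposit($100)): balance=$672.22 total_interest=$22.22
After 5 (deposit($200)): balance=$872.22 total_interest=$22.22
After 6 (year_end (apply 12% annual interest)): balance=$976.88 total_interest=$126.88
After 7 (deposit($200)): balance=$1176.88 total_interest=$126.88

Answer: 1176.88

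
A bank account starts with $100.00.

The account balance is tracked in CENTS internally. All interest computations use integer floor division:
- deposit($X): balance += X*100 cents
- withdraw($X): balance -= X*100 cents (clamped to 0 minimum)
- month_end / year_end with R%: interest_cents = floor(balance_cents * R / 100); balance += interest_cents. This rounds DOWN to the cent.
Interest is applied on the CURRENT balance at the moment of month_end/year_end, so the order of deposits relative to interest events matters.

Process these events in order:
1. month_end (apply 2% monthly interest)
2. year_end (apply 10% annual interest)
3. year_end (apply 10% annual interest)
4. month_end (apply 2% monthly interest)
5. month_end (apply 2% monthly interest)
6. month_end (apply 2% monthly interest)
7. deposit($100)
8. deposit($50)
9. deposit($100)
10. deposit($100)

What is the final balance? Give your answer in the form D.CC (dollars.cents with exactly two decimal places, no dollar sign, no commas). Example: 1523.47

Answer: 480.95

Derivation:
After 1 (month_end (apply 2% monthly interest)): balance=$102.00 total_interest=$2.00
After 2 (year_end (apply 10% annual interest)): balance=$112.20 total_interest=$12.20
After 3 (year_end (apply 10% annual interest)): balance=$123.42 total_interest=$23.42
After 4 (month_end (apply 2% monthly interest)): balance=$125.88 total_interest=$25.88
After 5 (month_end (apply 2% monthly interest)): balance=$128.39 total_interest=$28.39
After 6 (month_end (apply 2% monthly interest)): balance=$130.95 total_interest=$30.95
After 7 (deposit($100)): balance=$230.95 total_interest=$30.95
After 8 (deposit($50)): balance=$280.95 total_interest=$30.95
After 9 (deposit($100)): balance=$380.95 total_interest=$30.95
After 10 (deposit($100)): balance=$480.95 total_interest=$30.95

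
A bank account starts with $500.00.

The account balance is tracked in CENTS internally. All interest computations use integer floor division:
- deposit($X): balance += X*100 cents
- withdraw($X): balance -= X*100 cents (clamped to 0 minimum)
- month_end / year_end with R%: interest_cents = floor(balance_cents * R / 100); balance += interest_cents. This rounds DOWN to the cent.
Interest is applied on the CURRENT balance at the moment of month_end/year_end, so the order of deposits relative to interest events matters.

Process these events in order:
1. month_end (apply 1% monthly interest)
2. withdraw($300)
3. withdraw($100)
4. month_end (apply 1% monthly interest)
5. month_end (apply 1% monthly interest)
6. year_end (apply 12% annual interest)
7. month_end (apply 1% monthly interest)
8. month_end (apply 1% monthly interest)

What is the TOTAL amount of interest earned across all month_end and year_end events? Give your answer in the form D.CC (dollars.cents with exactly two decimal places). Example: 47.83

Answer: 22.36

Derivation:
After 1 (month_end (apply 1% monthly interest)): balance=$505.00 total_interest=$5.00
After 2 (withdraw($300)): balance=$205.00 total_interest=$5.00
After 3 (withdraw($100)): balance=$105.00 total_interest=$5.00
After 4 (month_end (apply 1% monthly interest)): balance=$106.05 total_interest=$6.05
After 5 (month_end (apply 1% monthly interest)): balance=$107.11 total_interest=$7.11
After 6 (year_end (apply 12% annual interest)): balance=$119.96 total_interest=$19.96
After 7 (month_end (apply 1% monthly interest)): balance=$121.15 total_interest=$21.15
After 8 (month_end (apply 1% monthly interest)): balance=$122.36 total_interest=$22.36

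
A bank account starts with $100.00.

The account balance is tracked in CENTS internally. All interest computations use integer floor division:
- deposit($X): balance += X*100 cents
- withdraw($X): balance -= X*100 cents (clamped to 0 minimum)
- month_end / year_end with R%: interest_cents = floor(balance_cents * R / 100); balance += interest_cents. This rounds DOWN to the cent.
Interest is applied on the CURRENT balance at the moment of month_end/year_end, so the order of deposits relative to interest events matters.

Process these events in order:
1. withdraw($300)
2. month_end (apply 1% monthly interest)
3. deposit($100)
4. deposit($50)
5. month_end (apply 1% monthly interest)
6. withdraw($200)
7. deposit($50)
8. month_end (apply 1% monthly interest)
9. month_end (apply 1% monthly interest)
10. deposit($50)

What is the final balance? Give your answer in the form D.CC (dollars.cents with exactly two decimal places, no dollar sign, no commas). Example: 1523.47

After 1 (withdraw($300)): balance=$0.00 total_interest=$0.00
After 2 (month_end (apply 1% monthly interest)): balance=$0.00 total_interest=$0.00
After 3 (deposit($100)): balance=$100.00 total_interest=$0.00
After 4 (deposit($50)): balance=$150.00 total_interest=$0.00
After 5 (month_end (apply 1% monthly interest)): balance=$151.50 total_interest=$1.50
After 6 (withdraw($200)): balance=$0.00 total_interest=$1.50
After 7 (deposit($50)): balance=$50.00 total_interest=$1.50
After 8 (month_end (apply 1% monthly interest)): balance=$50.50 total_interest=$2.00
After 9 (month_end (apply 1% monthly interest)): balance=$51.00 total_interest=$2.50
After 10 (deposit($50)): balance=$101.00 total_interest=$2.50

Answer: 101.00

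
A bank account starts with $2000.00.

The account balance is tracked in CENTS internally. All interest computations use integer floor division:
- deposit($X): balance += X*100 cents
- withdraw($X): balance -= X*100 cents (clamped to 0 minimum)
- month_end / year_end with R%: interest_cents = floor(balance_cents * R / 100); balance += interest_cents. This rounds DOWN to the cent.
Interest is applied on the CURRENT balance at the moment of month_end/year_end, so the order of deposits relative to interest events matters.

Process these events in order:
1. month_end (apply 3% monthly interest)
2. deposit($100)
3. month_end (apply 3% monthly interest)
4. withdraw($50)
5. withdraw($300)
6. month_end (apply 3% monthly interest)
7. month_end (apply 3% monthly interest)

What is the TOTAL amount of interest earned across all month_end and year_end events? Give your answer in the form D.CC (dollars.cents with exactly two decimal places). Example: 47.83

Answer: 238.97

Derivation:
After 1 (month_end (apply 3% monthly interest)): balance=$2060.00 total_interest=$60.00
After 2 (deposit($100)): balance=$2160.00 total_interest=$60.00
After 3 (month_end (apply 3% monthly interest)): balance=$2224.80 total_interest=$124.80
After 4 (withdraw($50)): balance=$2174.80 total_interest=$124.80
After 5 (withdraw($300)): balance=$1874.80 total_interest=$124.80
After 6 (month_end (apply 3% monthly interest)): balance=$1931.04 total_interest=$181.04
After 7 (month_end (apply 3% monthly interest)): balance=$1988.97 total_interest=$238.97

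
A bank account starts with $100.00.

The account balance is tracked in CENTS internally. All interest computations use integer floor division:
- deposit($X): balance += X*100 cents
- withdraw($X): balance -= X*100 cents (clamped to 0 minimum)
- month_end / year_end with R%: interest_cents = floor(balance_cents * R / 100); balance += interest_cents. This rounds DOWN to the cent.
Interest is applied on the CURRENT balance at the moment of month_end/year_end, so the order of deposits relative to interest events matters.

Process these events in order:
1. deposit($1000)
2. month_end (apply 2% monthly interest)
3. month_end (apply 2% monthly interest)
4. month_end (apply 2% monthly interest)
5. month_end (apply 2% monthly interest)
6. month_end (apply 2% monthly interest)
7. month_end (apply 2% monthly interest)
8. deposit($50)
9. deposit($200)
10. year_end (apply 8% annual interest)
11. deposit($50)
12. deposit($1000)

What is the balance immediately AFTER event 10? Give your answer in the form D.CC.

After 1 (deposit($1000)): balance=$1100.00 total_interest=$0.00
After 2 (month_end (apply 2% monthly interest)): balance=$1122.00 total_interest=$22.00
After 3 (month_end (apply 2% monthly interest)): balance=$1144.44 total_interest=$44.44
After 4 (month_end (apply 2% monthly interest)): balance=$1167.32 total_interest=$67.32
After 5 (month_end (apply 2% monthly interest)): balance=$1190.66 total_interest=$90.66
After 6 (month_end (apply 2% monthly interest)): balance=$1214.47 total_interest=$114.47
After 7 (month_end (apply 2% monthly interest)): balance=$1238.75 total_interest=$138.75
After 8 (deposit($50)): balance=$1288.75 total_interest=$138.75
After 9 (deposit($200)): balance=$1488.75 total_interest=$138.75
After 10 (year_end (apply 8% annual interest)): balance=$1607.85 total_interest=$257.85

Answer: 1607.85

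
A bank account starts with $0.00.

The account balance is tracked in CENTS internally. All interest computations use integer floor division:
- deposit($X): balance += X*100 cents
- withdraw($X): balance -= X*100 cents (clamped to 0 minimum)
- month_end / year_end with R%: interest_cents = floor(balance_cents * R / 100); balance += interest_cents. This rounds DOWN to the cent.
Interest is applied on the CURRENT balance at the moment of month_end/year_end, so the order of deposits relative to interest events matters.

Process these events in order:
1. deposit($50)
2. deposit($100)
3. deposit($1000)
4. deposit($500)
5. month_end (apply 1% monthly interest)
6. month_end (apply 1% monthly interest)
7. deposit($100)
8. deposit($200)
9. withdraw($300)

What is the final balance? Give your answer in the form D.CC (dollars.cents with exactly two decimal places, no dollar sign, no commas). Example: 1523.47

Answer: 1683.16

Derivation:
After 1 (deposit($50)): balance=$50.00 total_interest=$0.00
After 2 (deposit($100)): balance=$150.00 total_interest=$0.00
After 3 (deposit($1000)): balance=$1150.00 total_interest=$0.00
After 4 (deposit($500)): balance=$1650.00 total_interest=$0.00
After 5 (month_end (apply 1% monthly interest)): balance=$1666.50 total_interest=$16.50
After 6 (month_end (apply 1% monthly interest)): balance=$1683.16 total_interest=$33.16
After 7 (deposit($100)): balance=$1783.16 total_interest=$33.16
After 8 (deposit($200)): balance=$1983.16 total_interest=$33.16
After 9 (withdraw($300)): balance=$1683.16 total_interest=$33.16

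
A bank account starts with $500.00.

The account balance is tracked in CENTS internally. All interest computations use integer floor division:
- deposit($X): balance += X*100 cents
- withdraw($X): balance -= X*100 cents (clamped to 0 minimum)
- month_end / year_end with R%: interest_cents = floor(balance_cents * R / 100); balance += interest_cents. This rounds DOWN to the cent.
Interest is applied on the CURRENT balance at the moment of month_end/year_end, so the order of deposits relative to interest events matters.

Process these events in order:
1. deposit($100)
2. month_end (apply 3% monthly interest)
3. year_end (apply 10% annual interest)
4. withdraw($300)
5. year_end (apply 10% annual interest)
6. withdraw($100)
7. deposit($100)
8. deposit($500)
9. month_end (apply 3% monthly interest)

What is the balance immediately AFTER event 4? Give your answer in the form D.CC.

After 1 (deposit($100)): balance=$600.00 total_interest=$0.00
After 2 (month_end (apply 3% monthly interest)): balance=$618.00 total_interest=$18.00
After 3 (year_end (apply 10% annual interest)): balance=$679.80 total_interest=$79.80
After 4 (withdraw($300)): balance=$379.80 total_interest=$79.80

Answer: 379.80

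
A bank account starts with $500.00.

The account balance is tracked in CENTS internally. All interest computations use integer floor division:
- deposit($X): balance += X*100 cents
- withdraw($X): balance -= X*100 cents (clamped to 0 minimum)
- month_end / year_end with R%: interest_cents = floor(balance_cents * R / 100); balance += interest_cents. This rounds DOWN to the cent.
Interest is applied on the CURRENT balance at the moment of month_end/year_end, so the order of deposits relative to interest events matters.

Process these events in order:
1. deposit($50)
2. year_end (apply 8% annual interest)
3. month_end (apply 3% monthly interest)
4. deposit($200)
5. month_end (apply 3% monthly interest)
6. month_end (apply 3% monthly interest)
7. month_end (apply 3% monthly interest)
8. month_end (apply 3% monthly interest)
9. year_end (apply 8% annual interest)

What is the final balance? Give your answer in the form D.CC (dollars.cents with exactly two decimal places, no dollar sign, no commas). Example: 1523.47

After 1 (deposit($50)): balance=$550.00 total_interest=$0.00
After 2 (year_end (apply 8% annual interest)): balance=$594.00 total_interest=$44.00
After 3 (month_end (apply 3% monthly interest)): balance=$611.82 total_interest=$61.82
After 4 (deposit($200)): balance=$811.82 total_interest=$61.82
After 5 (month_end (apply 3% monthly interest)): balance=$836.17 total_interest=$86.17
After 6 (month_end (apply 3% monthly interest)): balance=$861.25 total_interest=$111.25
After 7 (month_end (apply 3% monthly interest)): balance=$887.08 total_interest=$137.08
After 8 (month_end (apply 3% monthly interest)): balance=$913.69 total_interest=$163.69
After 9 (year_end (apply 8% annual interest)): balance=$986.78 total_interest=$236.78

Answer: 986.78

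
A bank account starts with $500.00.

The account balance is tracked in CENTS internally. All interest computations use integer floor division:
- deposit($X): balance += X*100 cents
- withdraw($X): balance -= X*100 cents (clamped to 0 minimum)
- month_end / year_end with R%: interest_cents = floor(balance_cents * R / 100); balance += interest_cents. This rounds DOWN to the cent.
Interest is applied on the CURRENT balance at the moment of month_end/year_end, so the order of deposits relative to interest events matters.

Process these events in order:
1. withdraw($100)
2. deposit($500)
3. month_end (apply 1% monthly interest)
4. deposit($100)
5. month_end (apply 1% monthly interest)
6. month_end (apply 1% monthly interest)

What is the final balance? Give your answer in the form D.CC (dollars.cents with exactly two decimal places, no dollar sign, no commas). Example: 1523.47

After 1 (withdraw($100)): balance=$400.00 total_interest=$0.00
After 2 (deposit($500)): balance=$900.00 total_interest=$0.00
After 3 (month_end (apply 1% monthly interest)): balance=$909.00 total_interest=$9.00
After 4 (deposit($100)): balance=$1009.00 total_interest=$9.00
After 5 (month_end (apply 1% monthly interest)): balance=$1019.09 total_interest=$19.09
After 6 (month_end (apply 1% monthly interest)): balance=$1029.28 total_interest=$29.28

Answer: 1029.28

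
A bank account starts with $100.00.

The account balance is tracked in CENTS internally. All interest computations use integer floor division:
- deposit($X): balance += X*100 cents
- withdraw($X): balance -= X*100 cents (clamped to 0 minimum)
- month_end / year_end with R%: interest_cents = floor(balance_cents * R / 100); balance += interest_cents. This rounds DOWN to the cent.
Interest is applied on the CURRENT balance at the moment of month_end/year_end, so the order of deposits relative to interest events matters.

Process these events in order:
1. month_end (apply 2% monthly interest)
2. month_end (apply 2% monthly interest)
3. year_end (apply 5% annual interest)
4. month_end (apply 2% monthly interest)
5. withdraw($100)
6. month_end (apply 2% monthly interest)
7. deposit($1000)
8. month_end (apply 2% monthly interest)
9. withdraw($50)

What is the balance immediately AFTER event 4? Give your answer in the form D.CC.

Answer: 111.42

Derivation:
After 1 (month_end (apply 2% monthly interest)): balance=$102.00 total_interest=$2.00
After 2 (month_end (apply 2% monthly interest)): balance=$104.04 total_interest=$4.04
After 3 (year_end (apply 5% annual interest)): balance=$109.24 total_interest=$9.24
After 4 (month_end (apply 2% monthly interest)): balance=$111.42 total_interest=$11.42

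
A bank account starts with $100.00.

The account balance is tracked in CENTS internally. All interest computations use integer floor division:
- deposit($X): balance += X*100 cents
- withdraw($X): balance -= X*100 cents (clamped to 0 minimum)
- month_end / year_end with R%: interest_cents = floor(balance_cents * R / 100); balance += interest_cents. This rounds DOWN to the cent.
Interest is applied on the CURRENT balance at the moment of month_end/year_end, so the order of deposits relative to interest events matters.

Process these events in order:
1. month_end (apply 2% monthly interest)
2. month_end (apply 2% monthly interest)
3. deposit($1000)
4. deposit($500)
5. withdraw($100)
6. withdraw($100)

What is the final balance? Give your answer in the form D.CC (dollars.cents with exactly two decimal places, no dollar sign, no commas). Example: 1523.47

After 1 (month_end (apply 2% monthly interest)): balance=$102.00 total_interest=$2.00
After 2 (month_end (apply 2% monthly interest)): balance=$104.04 total_interest=$4.04
After 3 (deposit($1000)): balance=$1104.04 total_interest=$4.04
After 4 (deposit($500)): balance=$1604.04 total_interest=$4.04
After 5 (withdraw($100)): balance=$1504.04 total_interest=$4.04
After 6 (withdraw($100)): balance=$1404.04 total_interest=$4.04

Answer: 1404.04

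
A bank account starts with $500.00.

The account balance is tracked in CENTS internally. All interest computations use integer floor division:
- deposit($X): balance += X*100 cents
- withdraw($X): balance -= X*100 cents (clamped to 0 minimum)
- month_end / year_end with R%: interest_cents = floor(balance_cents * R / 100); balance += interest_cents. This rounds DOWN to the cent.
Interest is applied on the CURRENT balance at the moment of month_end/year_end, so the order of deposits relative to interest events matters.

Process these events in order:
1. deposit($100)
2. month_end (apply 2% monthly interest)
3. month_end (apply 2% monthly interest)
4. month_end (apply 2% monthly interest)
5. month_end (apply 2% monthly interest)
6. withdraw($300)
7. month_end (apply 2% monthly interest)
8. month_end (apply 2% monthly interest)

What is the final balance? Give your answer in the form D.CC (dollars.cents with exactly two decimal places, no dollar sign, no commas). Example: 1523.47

After 1 (deposit($100)): balance=$600.00 total_interest=$0.00
After 2 (month_end (apply 2% monthly interest)): balance=$612.00 total_interest=$12.00
After 3 (month_end (apply 2% monthly interest)): balance=$624.24 total_interest=$24.24
After 4 (month_end (apply 2% monthly interest)): balance=$636.72 total_interest=$36.72
After 5 (month_end (apply 2% monthly interest)): balance=$649.45 total_interest=$49.45
After 6 (withdraw($300)): balance=$349.45 total_interest=$49.45
After 7 (month_end (apply 2% monthly interest)): balance=$356.43 total_interest=$56.43
After 8 (month_end (apply 2% monthly interest)): balance=$363.55 total_interest=$63.55

Answer: 363.55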